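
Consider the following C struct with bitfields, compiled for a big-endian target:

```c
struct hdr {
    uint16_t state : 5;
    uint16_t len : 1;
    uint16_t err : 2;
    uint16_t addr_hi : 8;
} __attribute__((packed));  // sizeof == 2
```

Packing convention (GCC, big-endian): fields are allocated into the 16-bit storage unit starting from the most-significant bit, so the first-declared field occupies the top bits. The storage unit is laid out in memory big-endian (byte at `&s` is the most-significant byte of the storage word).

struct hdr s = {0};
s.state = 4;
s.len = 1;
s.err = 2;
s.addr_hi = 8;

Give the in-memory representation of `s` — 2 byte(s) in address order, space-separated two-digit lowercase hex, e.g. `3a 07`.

state:5 = 4 → 0x4 << 11 → word 0x2000
len:1 = 1 → 0x1 << 10 → word 0x2400
err:2 = 2 → 0x2 << 8 → word 0x2600
addr_hi:8 = 8 → 0x8 << 0 → word 0x2608
word = 0x2608 → big-endian bytes:
  [0]=0x26  [1]=0x08

26 08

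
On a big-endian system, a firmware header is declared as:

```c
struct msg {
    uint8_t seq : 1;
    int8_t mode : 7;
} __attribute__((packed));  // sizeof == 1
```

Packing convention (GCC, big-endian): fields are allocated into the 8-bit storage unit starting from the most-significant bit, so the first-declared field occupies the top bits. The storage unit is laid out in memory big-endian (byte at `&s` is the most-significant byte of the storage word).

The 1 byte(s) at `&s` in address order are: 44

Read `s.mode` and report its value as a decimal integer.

-60

[0]=0x44 (big-endian) → word 0x44
seq [7+:1] = (word>>7) & 0x1 = 0
mode [0+:7] = (word>>0) & 0x7f = 68  ←
mode signed 7b, MSB=1: 68 - 128 = -60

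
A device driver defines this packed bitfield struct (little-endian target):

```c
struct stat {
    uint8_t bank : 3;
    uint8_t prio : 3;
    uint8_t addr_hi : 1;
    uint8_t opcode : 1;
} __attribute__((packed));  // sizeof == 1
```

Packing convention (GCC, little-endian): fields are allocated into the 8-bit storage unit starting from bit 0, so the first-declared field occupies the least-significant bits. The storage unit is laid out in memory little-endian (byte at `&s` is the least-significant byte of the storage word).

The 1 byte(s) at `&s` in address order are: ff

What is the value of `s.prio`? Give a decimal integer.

7

[0]=0xff (little-endian) → word 0xff
bank [0+:3] = (word>>0) & 0x7 = 7
prio [3+:3] = (word>>3) & 0x7 = 7  ←
addr_hi [6+:1] = (word>>6) & 0x1 = 1
opcode [7+:1] = (word>>7) & 0x1 = 1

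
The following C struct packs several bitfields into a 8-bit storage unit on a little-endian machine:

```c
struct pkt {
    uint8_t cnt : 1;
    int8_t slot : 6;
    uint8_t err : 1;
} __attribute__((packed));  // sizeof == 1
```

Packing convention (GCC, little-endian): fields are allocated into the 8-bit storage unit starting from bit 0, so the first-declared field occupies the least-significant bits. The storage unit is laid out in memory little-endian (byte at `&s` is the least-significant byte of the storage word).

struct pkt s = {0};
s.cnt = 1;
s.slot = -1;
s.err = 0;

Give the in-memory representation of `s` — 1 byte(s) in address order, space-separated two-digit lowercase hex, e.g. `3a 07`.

7f

[0+:1] cnt=1 & 0x1 = 0x1; word=0x01
[1+:6] slot=-1 & 0x3f = 0x3f; word=0x7f
[7+:1] err=0 & 0x1 = 0x0; word=0x7f
word = 0x7f → little-endian bytes:
  [0]=0x7f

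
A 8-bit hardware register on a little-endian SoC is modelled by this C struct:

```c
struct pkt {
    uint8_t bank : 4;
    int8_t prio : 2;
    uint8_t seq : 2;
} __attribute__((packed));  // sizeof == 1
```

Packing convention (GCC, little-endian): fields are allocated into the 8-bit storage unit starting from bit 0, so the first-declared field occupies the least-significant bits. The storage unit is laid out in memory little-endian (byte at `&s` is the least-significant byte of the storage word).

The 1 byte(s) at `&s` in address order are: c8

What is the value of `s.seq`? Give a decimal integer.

3

[0]=0xc8 (little-endian) → word 0xc8
bank [0+:4] = (word>>0) & 0xf = 8
prio [4+:2] = (word>>4) & 0x3 = 0
seq [6+:2] = (word>>6) & 0x3 = 3  ←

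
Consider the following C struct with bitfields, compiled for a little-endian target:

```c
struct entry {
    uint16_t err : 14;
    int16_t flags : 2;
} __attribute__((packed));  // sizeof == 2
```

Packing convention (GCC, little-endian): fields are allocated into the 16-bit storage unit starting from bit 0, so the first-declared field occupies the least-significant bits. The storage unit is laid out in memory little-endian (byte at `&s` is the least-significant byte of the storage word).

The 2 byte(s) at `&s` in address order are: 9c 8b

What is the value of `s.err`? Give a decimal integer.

[0]=0x9c [1]=0x8b (little-endian) → word 0x8b9c
err [0+:14] = (word>>0) & 0x3fff = 2972  ←
flags [14+:2] = (word>>14) & 0x3 = 2

2972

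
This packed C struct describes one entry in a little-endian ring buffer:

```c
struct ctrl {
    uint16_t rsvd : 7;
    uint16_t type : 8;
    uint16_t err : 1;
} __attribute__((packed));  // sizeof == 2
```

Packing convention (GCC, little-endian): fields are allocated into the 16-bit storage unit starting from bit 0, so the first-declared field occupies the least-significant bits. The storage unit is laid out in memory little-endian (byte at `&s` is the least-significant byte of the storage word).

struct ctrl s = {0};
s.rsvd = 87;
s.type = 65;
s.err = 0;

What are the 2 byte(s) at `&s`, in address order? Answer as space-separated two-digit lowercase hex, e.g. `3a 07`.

rsvd:7 = 87 → 0x57 << 0 → word 0x0057
type:8 = 65 → 0x41 << 7 → word 0x20d7
err:1 = 0 → 0x0 << 15 → word 0x20d7
word = 0x20d7 → little-endian bytes:
  [0]=0xd7  [1]=0x20

d7 20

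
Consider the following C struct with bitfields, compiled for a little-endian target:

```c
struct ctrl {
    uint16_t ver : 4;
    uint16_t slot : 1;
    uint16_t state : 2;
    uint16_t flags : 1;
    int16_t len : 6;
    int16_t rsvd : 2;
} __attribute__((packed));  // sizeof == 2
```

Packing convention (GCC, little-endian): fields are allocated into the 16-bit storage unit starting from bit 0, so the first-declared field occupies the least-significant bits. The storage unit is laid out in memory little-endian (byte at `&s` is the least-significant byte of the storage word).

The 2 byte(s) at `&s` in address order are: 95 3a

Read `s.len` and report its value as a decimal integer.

-6

[0]=0x95 [1]=0x3a (little-endian) → word 0x3a95
ver [0+:4] = (word>>0) & 0xf = 5
slot [4+:1] = (word>>4) & 0x1 = 1
state [5+:2] = (word>>5) & 0x3 = 0
flags [7+:1] = (word>>7) & 0x1 = 1
len [8+:6] = (word>>8) & 0x3f = 58  ←
rsvd [14+:2] = (word>>14) & 0x3 = 0
len signed 6b, MSB=1: 58 - 64 = -6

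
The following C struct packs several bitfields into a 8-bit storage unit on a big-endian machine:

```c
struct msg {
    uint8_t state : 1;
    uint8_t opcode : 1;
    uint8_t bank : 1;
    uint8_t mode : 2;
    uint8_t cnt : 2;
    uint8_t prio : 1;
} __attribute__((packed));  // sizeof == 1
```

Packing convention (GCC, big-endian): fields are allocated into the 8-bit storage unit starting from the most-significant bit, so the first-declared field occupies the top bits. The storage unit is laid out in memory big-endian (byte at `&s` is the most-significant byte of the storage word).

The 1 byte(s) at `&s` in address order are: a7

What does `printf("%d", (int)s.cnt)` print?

[0]=0xa7 (big-endian) → word 0xa7
state:1 @ bit 7 → (0xa7>>7)&0x1 = 0x1
opcode:1 @ bit 6 → (0xa7>>6)&0x1 = 0x0
bank:1 @ bit 5 → (0xa7>>5)&0x1 = 0x1
mode:2 @ bit 3 → (0xa7>>3)&0x3 = 0x0
cnt:2 @ bit 1 → (0xa7>>1)&0x3 = 0x3  ←
prio:1 @ bit 0 → (0xa7>>0)&0x1 = 0x1

3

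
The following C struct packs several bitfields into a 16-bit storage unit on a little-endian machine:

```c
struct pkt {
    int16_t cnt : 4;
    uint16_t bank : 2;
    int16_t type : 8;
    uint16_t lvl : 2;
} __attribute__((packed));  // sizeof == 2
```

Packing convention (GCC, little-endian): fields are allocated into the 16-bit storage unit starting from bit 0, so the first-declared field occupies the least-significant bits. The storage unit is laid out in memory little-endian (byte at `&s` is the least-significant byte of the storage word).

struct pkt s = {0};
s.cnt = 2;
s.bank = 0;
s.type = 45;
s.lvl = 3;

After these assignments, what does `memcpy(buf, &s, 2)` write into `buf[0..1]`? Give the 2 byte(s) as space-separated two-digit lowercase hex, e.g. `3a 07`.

42 cb

cnt (4b) val=2 bits=0x2 at bit 0: 0x0002
bank (2b) val=0 bits=0x0 at bit 4: 0x0002
type (8b) val=45 bits=0x2d at bit 6: 0x0b42
lvl (2b) val=3 bits=0x3 at bit 14: 0xcb42
word = 0xcb42 → little-endian bytes:
  [0]=0x42  [1]=0xcb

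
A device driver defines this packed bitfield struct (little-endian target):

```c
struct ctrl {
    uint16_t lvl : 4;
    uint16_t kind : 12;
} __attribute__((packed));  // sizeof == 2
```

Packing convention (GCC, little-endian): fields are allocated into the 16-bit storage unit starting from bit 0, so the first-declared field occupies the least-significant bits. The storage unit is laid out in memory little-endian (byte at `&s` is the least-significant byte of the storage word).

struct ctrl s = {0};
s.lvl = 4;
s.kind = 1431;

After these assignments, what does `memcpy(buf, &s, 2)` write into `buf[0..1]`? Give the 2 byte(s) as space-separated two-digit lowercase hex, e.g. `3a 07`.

74 59

lvl (4b) val=4 bits=0x4 at bit 0: 0x0004
kind (12b) val=1431 bits=0x597 at bit 4: 0x5974
word = 0x5974 → little-endian bytes:
  [0]=0x74  [1]=0x59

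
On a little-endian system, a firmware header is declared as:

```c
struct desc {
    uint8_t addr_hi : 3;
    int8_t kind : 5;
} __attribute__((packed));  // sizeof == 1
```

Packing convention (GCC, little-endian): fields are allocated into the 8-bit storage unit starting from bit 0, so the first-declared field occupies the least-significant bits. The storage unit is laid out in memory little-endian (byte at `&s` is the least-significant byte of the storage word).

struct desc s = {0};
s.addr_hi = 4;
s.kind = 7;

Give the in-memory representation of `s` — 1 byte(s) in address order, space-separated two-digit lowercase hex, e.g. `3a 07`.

addr_hi (3b) val=4 bits=0x4 at bit 0: 0x04
kind (5b) val=7 bits=0x7 at bit 3: 0x3c
word = 0x3c → little-endian bytes:
  [0]=0x3c

3c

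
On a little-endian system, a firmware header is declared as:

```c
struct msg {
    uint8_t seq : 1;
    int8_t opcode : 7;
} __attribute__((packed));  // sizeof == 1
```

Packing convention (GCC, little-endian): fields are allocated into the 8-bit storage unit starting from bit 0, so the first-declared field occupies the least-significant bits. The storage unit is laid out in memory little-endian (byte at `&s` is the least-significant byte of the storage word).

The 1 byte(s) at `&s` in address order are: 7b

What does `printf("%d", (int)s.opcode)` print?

[0]=0x7b (little-endian) → word 0x7b
seq [0+:1] = (word>>0) & 0x1 = 1
opcode [1+:7] = (word>>1) & 0x7f = 61  ←
opcode signed 7b, MSB=0: value = 61

61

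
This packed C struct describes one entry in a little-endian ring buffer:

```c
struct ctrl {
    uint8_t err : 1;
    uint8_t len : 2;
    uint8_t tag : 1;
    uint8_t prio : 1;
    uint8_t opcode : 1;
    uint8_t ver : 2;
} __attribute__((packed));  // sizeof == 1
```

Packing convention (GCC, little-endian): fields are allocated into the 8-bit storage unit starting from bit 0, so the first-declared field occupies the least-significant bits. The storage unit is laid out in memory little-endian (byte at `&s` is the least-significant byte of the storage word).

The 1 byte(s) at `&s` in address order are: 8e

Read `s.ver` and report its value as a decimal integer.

2

[0]=0x8e (little-endian) → word 0x8e
err:1 @ bit 0 → (0x8e>>0)&0x1 = 0x0
len:2 @ bit 1 → (0x8e>>1)&0x3 = 0x3
tag:1 @ bit 3 → (0x8e>>3)&0x1 = 0x1
prio:1 @ bit 4 → (0x8e>>4)&0x1 = 0x0
opcode:1 @ bit 5 → (0x8e>>5)&0x1 = 0x0
ver:2 @ bit 6 → (0x8e>>6)&0x3 = 0x2  ←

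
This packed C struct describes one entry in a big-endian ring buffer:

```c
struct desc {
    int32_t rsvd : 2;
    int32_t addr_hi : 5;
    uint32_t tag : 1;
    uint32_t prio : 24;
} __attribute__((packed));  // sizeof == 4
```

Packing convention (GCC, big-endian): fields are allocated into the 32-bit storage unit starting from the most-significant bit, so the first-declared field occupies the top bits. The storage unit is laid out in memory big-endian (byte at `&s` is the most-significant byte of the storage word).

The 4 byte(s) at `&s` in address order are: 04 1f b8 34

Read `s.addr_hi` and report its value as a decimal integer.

2

[0]=0x04 [1]=0x1f [2]=0xb8 [3]=0x34 (big-endian) → word 0x041fb834
rsvd [30+:2] = (word>>30) & 0x3 = 0
addr_hi [25+:5] = (word>>25) & 0x1f = 2  ←
tag [24+:1] = (word>>24) & 0x1 = 0
prio [0+:24] = (word>>0) & 0xffffff = 2078772
addr_hi signed 5b, MSB=0: value = 2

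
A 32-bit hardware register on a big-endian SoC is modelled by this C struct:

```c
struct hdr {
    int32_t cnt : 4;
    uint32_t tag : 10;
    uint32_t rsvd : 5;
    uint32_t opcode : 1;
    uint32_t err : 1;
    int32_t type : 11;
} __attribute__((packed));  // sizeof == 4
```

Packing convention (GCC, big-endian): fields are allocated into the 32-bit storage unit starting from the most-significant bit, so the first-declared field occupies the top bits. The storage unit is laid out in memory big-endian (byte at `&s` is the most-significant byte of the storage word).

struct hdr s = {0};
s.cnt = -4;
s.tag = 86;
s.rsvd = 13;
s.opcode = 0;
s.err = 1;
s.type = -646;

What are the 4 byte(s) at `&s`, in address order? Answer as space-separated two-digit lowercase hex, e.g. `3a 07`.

c1 59 ad 7a

[28+:4] cnt=-4 & 0xf = 0xc; word=0xc0000000
[18+:10] tag=86 & 0x3ff = 0x56; word=0xc1580000
[13+:5] rsvd=13 & 0x1f = 0xd; word=0xc159a000
[12+:1] opcode=0 & 0x1 = 0x0; word=0xc159a000
[11+:1] err=1 & 0x1 = 0x1; word=0xc159a800
[0+:11] type=-646 & 0x7ff = 0x57a; word=0xc159ad7a
word = 0xc159ad7a → big-endian bytes:
  [0]=0xc1  [1]=0x59  [2]=0xad  [3]=0x7a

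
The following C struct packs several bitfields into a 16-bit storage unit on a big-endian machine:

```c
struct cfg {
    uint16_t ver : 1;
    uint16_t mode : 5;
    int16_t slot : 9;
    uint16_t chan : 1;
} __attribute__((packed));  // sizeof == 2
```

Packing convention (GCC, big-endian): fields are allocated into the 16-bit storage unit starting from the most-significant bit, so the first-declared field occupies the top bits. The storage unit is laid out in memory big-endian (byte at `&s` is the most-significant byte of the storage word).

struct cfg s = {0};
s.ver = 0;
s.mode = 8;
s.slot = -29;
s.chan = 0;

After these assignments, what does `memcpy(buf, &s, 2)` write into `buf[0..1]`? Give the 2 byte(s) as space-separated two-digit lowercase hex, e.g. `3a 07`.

ver (1b) val=0 bits=0x0 at bit 15: 0x0000
mode (5b) val=8 bits=0x8 at bit 10: 0x2000
slot (9b) val=-29 bits=0x1e3 at bit 1: 0x23c6
chan (1b) val=0 bits=0x0 at bit 0: 0x23c6
word = 0x23c6 → big-endian bytes:
  [0]=0x23  [1]=0xc6

23 c6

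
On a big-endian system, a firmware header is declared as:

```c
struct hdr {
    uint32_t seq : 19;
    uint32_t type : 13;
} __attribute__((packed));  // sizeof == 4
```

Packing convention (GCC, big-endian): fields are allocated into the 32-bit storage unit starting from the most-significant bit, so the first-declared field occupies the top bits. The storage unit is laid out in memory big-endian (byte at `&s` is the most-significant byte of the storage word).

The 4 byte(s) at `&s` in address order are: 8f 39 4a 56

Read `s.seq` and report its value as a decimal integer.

293322

[0]=0x8f [1]=0x39 [2]=0x4a [3]=0x56 (big-endian) → word 0x8f394a56
seq:19 @ bit 13 → (0x8f394a56>>13)&0x7ffff = 0x479ca  ←
type:13 @ bit 0 → (0x8f394a56>>0)&0x1fff = 0xa56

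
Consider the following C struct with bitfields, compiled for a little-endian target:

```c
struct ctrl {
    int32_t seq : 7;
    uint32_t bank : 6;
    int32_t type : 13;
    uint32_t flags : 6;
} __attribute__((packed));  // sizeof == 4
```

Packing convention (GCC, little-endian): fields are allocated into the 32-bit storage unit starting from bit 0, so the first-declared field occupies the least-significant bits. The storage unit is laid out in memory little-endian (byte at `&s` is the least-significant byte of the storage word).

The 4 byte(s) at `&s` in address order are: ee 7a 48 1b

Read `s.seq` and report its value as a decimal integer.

-18

[0]=0xee [1]=0x7a [2]=0x48 [3]=0x1b (little-endian) → word 0x1b487aee
seq:7 @ bit 0 → (0x1b487aee>>0)&0x7f = 0x6e  ←
bank:6 @ bit 7 → (0x1b487aee>>7)&0x3f = 0x35
type:13 @ bit 13 → (0x1b487aee>>13)&0x1fff = 0x1a43
flags:6 @ bit 26 → (0x1b487aee>>26)&0x3f = 0x6
seq signed 7b, MSB=1: 110 - 128 = -18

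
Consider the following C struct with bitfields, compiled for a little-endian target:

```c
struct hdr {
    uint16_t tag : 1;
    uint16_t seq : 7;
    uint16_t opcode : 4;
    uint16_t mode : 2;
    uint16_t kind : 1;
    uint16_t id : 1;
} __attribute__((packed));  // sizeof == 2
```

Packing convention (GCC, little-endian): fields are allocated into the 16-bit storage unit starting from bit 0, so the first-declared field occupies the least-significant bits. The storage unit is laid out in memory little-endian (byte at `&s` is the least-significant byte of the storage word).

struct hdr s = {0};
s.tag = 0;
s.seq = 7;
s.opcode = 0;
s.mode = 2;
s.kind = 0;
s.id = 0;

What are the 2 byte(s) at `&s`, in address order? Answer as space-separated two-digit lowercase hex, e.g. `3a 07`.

0e 20

tag (1b) val=0 bits=0x0 at bit 0: 0x0000
seq (7b) val=7 bits=0x7 at bit 1: 0x000e
opcode (4b) val=0 bits=0x0 at bit 8: 0x000e
mode (2b) val=2 bits=0x2 at bit 12: 0x200e
kind (1b) val=0 bits=0x0 at bit 14: 0x200e
id (1b) val=0 bits=0x0 at bit 15: 0x200e
word = 0x200e → little-endian bytes:
  [0]=0x0e  [1]=0x20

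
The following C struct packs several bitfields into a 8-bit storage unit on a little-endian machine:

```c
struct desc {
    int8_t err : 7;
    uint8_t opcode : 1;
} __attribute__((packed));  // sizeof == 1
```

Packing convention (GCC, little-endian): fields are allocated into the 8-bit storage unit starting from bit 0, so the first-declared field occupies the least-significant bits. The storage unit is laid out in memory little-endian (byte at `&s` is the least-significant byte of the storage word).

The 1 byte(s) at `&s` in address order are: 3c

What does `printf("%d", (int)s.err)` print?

[0]=0x3c (little-endian) → word 0x3c
err [0+:7] = (word>>0) & 0x7f = 60  ←
opcode [7+:1] = (word>>7) & 0x1 = 0
err signed 7b, MSB=0: value = 60

60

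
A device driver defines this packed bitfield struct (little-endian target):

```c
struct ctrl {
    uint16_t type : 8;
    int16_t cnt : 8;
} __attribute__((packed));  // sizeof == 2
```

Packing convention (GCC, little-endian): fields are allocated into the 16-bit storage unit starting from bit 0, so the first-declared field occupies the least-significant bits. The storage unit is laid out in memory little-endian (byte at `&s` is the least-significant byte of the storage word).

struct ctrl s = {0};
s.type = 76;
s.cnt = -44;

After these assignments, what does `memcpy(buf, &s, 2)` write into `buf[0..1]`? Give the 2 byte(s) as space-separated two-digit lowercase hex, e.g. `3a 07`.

4c d4

[0+:8] type=76 & 0xff = 0x4c; word=0x004c
[8+:8] cnt=-44 & 0xff = 0xd4; word=0xd44c
word = 0xd44c → little-endian bytes:
  [0]=0x4c  [1]=0xd4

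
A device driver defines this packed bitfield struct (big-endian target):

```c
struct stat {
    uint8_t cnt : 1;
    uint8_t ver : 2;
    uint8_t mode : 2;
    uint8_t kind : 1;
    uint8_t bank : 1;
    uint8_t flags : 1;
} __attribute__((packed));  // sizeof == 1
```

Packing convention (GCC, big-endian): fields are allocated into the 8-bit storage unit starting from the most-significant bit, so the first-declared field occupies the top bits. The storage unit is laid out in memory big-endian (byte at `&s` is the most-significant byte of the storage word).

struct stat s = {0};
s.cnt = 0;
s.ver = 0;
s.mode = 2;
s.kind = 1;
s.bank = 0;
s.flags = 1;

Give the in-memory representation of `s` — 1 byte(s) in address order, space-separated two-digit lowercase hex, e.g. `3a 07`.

15

cnt (1b) val=0 bits=0x0 at bit 7: 0x00
ver (2b) val=0 bits=0x0 at bit 5: 0x00
mode (2b) val=2 bits=0x2 at bit 3: 0x10
kind (1b) val=1 bits=0x1 at bit 2: 0x14
bank (1b) val=0 bits=0x0 at bit 1: 0x14
flags (1b) val=1 bits=0x1 at bit 0: 0x15
word = 0x15 → big-endian bytes:
  [0]=0x15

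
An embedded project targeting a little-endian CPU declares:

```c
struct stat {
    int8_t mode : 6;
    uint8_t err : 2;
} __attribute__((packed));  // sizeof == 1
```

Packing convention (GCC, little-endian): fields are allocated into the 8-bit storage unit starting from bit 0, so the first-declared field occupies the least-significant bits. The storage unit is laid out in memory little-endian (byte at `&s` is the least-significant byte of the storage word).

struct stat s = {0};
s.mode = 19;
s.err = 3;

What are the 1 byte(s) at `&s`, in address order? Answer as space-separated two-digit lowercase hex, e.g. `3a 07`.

mode (6b) val=19 bits=0x13 at bit 0: 0x13
err (2b) val=3 bits=0x3 at bit 6: 0xd3
word = 0xd3 → little-endian bytes:
  [0]=0xd3

d3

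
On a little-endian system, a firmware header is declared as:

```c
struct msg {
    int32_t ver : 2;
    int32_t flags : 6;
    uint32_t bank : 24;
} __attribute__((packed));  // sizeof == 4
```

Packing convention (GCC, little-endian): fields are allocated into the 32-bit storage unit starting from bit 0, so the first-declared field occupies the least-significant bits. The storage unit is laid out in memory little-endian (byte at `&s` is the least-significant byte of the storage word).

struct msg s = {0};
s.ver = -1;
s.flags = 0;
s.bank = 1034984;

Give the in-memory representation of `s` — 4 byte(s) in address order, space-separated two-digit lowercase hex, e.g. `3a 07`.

03 e8 ca 0f

[0+:2] ver=-1 & 0x3 = 0x3; word=0x00000003
[2+:6] flags=0 & 0x3f = 0x0; word=0x00000003
[8+:24] bank=1034984 & 0xffffff = 0xfcae8; word=0x0fcae803
word = 0x0fcae803 → little-endian bytes:
  [0]=0x03  [1]=0xe8  [2]=0xca  [3]=0x0f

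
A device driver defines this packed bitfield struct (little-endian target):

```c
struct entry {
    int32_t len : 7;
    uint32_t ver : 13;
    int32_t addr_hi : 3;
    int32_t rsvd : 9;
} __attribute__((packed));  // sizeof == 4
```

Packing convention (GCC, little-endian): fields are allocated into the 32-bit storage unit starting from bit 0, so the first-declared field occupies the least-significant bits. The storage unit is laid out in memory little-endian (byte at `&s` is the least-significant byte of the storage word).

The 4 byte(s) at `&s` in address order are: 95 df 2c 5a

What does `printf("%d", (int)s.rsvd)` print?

180

[0]=0x95 [1]=0xdf [2]=0x2c [3]=0x5a (little-endian) → word 0x5a2cdf95
len:7 @ bit 0 → (0x5a2cdf95>>0)&0x7f = 0x15
ver:13 @ bit 7 → (0x5a2cdf95>>7)&0x1fff = 0x19bf
addr_hi:3 @ bit 20 → (0x5a2cdf95>>20)&0x7 = 0x2
rsvd:9 @ bit 23 → (0x5a2cdf95>>23)&0x1ff = 0xb4  ←
rsvd signed 9b, MSB=0: value = 180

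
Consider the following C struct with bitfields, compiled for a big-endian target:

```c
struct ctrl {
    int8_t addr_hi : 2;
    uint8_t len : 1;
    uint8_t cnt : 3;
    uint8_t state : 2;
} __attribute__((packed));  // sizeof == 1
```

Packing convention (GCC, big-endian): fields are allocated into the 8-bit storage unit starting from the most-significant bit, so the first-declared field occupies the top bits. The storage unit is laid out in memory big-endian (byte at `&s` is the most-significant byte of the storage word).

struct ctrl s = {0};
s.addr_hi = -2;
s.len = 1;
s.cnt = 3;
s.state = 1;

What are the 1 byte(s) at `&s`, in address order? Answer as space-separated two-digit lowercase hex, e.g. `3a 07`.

[6+:2] addr_hi=-2 & 0x3 = 0x2; word=0x80
[5+:1] len=1 & 0x1 = 0x1; word=0xa0
[2+:3] cnt=3 & 0x7 = 0x3; word=0xac
[0+:2] state=1 & 0x3 = 0x1; word=0xad
word = 0xad → big-endian bytes:
  [0]=0xad

ad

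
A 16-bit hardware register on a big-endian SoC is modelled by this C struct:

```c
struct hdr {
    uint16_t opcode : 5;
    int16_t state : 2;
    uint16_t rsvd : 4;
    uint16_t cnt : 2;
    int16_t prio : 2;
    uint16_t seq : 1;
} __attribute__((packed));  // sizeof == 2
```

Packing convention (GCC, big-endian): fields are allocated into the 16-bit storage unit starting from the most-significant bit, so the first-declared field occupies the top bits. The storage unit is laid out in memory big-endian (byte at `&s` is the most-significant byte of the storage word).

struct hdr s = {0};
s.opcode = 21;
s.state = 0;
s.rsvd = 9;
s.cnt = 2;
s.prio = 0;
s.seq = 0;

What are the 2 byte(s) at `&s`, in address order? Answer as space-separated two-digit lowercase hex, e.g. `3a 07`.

a9 30

opcode (5b) val=21 bits=0x15 at bit 11: 0xa800
state (2b) val=0 bits=0x0 at bit 9: 0xa800
rsvd (4b) val=9 bits=0x9 at bit 5: 0xa920
cnt (2b) val=2 bits=0x2 at bit 3: 0xa930
prio (2b) val=0 bits=0x0 at bit 1: 0xa930
seq (1b) val=0 bits=0x0 at bit 0: 0xa930
word = 0xa930 → big-endian bytes:
  [0]=0xa9  [1]=0x30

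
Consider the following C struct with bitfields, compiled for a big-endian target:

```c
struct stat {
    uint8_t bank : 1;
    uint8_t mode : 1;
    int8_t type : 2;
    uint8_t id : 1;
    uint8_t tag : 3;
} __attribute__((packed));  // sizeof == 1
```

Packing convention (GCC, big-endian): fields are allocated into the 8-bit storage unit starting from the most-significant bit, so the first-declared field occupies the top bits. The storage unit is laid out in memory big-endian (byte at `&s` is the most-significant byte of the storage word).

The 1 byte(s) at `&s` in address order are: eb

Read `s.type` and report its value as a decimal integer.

[0]=0xeb (big-endian) → word 0xeb
bank:1 @ bit 7 → (0xeb>>7)&0x1 = 0x1
mode:1 @ bit 6 → (0xeb>>6)&0x1 = 0x1
type:2 @ bit 4 → (0xeb>>4)&0x3 = 0x2  ←
id:1 @ bit 3 → (0xeb>>3)&0x1 = 0x1
tag:3 @ bit 0 → (0xeb>>0)&0x7 = 0x3
type signed 2b, MSB=1: 2 - 4 = -2

-2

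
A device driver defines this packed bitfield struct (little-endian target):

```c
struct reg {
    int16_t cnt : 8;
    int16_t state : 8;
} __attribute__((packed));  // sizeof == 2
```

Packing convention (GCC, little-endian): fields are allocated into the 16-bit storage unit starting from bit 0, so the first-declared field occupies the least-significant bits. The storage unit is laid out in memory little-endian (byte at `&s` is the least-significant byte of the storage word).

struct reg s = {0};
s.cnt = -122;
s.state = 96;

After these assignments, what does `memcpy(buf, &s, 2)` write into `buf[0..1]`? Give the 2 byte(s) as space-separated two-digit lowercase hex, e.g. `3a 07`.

86 60

cnt (8b) val=-122 bits=0x86 at bit 0: 0x0086
state (8b) val=96 bits=0x60 at bit 8: 0x6086
word = 0x6086 → little-endian bytes:
  [0]=0x86  [1]=0x60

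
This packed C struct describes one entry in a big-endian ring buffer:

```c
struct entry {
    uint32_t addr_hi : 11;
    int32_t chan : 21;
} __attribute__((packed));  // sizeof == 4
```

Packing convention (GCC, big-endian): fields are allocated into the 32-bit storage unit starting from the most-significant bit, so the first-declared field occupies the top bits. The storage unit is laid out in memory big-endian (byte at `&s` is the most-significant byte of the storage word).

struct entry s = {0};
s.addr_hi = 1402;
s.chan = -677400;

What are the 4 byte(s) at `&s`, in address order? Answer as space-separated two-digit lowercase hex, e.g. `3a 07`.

addr_hi:11 = 1402 → 0x57a << 21 → word 0xaf400000
chan:21 = -677400 → 0x15a9e8 << 0 → word 0xaf55a9e8
word = 0xaf55a9e8 → big-endian bytes:
  [0]=0xaf  [1]=0x55  [2]=0xa9  [3]=0xe8

af 55 a9 e8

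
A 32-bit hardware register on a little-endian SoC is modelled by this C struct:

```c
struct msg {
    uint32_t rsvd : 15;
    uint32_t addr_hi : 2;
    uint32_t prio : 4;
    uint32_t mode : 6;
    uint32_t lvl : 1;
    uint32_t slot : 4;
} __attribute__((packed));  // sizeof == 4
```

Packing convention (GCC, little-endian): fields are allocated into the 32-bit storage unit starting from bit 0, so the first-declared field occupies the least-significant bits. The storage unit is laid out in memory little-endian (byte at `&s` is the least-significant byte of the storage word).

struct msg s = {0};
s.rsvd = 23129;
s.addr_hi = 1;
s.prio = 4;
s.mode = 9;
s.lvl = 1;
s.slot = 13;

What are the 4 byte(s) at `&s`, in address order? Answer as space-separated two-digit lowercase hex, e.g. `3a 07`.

rsvd:15 = 23129 → 0x5a59 << 0 → word 0x00005a59
addr_hi:2 = 1 → 0x1 << 15 → word 0x0000da59
prio:4 = 4 → 0x4 << 17 → word 0x0008da59
mode:6 = 9 → 0x9 << 21 → word 0x0128da59
lvl:1 = 1 → 0x1 << 27 → word 0x0928da59
slot:4 = 13 → 0xd << 28 → word 0xd928da59
word = 0xd928da59 → little-endian bytes:
  [0]=0x59  [1]=0xda  [2]=0x28  [3]=0xd9

59 da 28 d9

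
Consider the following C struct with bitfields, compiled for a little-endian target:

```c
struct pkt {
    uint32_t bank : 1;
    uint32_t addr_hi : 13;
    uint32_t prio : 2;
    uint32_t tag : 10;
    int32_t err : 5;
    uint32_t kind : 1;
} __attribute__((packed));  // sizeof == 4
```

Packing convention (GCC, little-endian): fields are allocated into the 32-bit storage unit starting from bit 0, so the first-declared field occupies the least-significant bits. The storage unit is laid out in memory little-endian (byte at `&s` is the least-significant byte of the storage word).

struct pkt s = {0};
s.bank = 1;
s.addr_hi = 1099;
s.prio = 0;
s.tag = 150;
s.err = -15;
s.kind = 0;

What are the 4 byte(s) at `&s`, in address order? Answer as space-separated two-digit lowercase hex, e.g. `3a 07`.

bank (1b) val=1 bits=0x1 at bit 0: 0x00000001
addr_hi (13b) val=1099 bits=0x44b at bit 1: 0x00000897
prio (2b) val=0 bits=0x0 at bit 14: 0x00000897
tag (10b) val=150 bits=0x96 at bit 16: 0x00960897
err (5b) val=-15 bits=0x11 at bit 26: 0x44960897
kind (1b) val=0 bits=0x0 at bit 31: 0x44960897
word = 0x44960897 → little-endian bytes:
  [0]=0x97  [1]=0x08  [2]=0x96  [3]=0x44

97 08 96 44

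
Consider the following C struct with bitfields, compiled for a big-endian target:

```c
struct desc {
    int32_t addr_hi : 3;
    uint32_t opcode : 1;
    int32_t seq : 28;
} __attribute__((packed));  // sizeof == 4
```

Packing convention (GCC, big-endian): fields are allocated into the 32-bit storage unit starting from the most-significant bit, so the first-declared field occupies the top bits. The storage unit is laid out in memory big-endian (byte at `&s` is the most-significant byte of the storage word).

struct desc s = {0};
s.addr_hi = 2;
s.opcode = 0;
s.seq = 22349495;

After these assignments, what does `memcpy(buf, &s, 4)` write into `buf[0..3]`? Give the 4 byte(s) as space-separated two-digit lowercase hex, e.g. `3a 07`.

[29+:3] addr_hi=2 & 0x7 = 0x2; word=0x40000000
[28+:1] opcode=0 & 0x1 = 0x0; word=0x40000000
[0+:28] seq=22349495 & 0xfffffff = 0x15506b7; word=0x415506b7
word = 0x415506b7 → big-endian bytes:
  [0]=0x41  [1]=0x55  [2]=0x06  [3]=0xb7

41 55 06 b7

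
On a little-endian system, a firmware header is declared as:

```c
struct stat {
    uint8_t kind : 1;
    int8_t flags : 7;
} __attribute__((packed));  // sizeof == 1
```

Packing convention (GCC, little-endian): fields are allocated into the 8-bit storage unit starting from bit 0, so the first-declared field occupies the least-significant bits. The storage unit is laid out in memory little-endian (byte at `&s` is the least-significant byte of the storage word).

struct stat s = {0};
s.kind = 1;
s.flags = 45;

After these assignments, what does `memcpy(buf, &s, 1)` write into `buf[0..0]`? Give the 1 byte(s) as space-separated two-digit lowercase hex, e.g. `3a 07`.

5b

[0+:1] kind=1 & 0x1 = 0x1; word=0x01
[1+:7] flags=45 & 0x7f = 0x2d; word=0x5b
word = 0x5b → little-endian bytes:
  [0]=0x5b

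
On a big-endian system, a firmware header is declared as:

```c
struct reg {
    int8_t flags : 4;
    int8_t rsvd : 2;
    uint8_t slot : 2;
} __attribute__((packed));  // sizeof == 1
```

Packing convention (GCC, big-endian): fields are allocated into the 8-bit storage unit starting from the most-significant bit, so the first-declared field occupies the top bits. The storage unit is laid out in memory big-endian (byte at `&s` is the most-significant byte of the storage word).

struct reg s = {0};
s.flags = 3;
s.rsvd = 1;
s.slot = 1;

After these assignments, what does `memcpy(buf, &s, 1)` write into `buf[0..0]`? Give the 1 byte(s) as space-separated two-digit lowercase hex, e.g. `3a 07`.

35

flags:4 = 3 → 0x3 << 4 → word 0x30
rsvd:2 = 1 → 0x1 << 2 → word 0x34
slot:2 = 1 → 0x1 << 0 → word 0x35
word = 0x35 → big-endian bytes:
  [0]=0x35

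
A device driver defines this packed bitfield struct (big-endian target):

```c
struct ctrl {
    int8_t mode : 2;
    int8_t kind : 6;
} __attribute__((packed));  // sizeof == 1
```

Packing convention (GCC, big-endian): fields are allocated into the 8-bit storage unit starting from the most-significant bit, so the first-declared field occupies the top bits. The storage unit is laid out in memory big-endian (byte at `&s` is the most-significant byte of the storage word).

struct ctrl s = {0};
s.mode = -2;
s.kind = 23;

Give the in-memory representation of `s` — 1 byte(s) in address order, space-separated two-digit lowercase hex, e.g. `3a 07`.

97

[6+:2] mode=-2 & 0x3 = 0x2; word=0x80
[0+:6] kind=23 & 0x3f = 0x17; word=0x97
word = 0x97 → big-endian bytes:
  [0]=0x97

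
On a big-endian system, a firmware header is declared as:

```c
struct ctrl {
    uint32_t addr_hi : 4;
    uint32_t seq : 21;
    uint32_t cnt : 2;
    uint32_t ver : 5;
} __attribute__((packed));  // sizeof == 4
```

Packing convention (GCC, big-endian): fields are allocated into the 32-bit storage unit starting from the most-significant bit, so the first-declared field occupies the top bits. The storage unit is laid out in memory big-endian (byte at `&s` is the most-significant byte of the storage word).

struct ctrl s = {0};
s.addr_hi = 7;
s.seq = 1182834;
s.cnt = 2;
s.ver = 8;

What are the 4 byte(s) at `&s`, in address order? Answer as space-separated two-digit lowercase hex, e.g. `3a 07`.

addr_hi:4 = 7 → 0x7 << 28 → word 0x70000000
seq:21 = 1182834 → 0x120c72 << 7 → word 0x79063900
cnt:2 = 2 → 0x2 << 5 → word 0x79063940
ver:5 = 8 → 0x8 << 0 → word 0x79063948
word = 0x79063948 → big-endian bytes:
  [0]=0x79  [1]=0x06  [2]=0x39  [3]=0x48

79 06 39 48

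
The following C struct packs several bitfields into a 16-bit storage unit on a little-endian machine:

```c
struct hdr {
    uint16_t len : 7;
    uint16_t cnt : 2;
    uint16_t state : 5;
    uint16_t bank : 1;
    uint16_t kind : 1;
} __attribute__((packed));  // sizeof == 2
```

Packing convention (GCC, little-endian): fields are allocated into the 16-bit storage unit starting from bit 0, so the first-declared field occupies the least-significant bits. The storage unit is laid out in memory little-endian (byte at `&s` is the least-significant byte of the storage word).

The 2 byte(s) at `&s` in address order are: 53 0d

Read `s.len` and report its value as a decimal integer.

83

[0]=0x53 [1]=0x0d (little-endian) → word 0x0d53
len [0+:7] = (word>>0) & 0x7f = 83  ←
cnt [7+:2] = (word>>7) & 0x3 = 2
state [9+:5] = (word>>9) & 0x1f = 6
bank [14+:1] = (word>>14) & 0x1 = 0
kind [15+:1] = (word>>15) & 0x1 = 0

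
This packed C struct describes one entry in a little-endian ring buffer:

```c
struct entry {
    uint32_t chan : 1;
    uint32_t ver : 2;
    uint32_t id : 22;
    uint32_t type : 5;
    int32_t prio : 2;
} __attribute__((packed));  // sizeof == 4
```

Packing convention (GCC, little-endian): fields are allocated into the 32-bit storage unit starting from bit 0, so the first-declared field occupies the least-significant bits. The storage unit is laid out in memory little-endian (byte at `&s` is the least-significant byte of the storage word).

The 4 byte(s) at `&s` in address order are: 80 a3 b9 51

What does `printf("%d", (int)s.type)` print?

[0]=0x80 [1]=0xa3 [2]=0xb9 [3]=0x51 (little-endian) → word 0x51b9a380
chan [0+:1] = (word>>0) & 0x1 = 0
ver [1+:2] = (word>>1) & 0x3 = 0
id [3+:22] = (word>>3) & 0x3fffff = 3617904
type [25+:5] = (word>>25) & 0x1f = 8  ←
prio [30+:2] = (word>>30) & 0x3 = 1

8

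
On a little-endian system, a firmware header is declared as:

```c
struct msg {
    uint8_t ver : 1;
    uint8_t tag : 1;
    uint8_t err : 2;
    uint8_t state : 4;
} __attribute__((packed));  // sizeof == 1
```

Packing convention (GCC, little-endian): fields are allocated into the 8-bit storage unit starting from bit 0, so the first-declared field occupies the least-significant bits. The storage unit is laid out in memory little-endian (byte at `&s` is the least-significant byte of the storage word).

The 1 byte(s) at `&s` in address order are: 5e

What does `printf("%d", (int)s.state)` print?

[0]=0x5e (little-endian) → word 0x5e
ver:1 @ bit 0 → (0x5e>>0)&0x1 = 0x0
tag:1 @ bit 1 → (0x5e>>1)&0x1 = 0x1
err:2 @ bit 2 → (0x5e>>2)&0x3 = 0x3
state:4 @ bit 4 → (0x5e>>4)&0xf = 0x5  ←

5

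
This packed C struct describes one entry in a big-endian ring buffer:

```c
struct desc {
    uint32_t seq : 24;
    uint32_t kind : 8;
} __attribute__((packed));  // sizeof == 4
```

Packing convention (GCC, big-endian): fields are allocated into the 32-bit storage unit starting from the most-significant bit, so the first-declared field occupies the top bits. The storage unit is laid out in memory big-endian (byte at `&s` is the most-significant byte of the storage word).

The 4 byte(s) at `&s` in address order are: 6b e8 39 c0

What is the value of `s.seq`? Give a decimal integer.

[0]=0x6b [1]=0xe8 [2]=0x39 [3]=0xc0 (big-endian) → word 0x6be839c0
seq [8+:24] = (word>>8) & 0xffffff = 7071801  ←
kind [0+:8] = (word>>0) & 0xff = 192

7071801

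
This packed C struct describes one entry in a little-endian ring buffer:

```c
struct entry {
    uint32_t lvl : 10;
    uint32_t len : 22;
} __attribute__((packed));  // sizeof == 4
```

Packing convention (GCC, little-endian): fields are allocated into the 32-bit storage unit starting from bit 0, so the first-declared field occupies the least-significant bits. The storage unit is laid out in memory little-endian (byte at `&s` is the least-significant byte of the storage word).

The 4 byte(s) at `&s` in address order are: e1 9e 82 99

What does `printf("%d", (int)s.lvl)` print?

737

[0]=0xe1 [1]=0x9e [2]=0x82 [3]=0x99 (little-endian) → word 0x99829ee1
lvl [0+:10] = (word>>0) & 0x3ff = 737  ←
len [10+:22] = (word>>10) & 0x3fffff = 2515111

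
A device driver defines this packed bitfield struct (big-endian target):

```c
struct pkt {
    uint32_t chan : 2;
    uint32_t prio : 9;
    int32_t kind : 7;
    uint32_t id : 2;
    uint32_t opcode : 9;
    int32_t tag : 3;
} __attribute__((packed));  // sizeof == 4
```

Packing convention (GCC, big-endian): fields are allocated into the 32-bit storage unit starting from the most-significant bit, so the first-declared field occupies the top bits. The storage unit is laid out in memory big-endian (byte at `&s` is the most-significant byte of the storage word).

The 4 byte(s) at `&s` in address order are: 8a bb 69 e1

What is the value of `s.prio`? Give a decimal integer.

[0]=0x8a [1]=0xbb [2]=0x69 [3]=0xe1 (big-endian) → word 0x8abb69e1
chan:2 @ bit 30 → (0x8abb69e1>>30)&0x3 = 0x2
prio:9 @ bit 21 → (0x8abb69e1>>21)&0x1ff = 0x55  ←
kind:7 @ bit 14 → (0x8abb69e1>>14)&0x7f = 0x6d
id:2 @ bit 12 → (0x8abb69e1>>12)&0x3 = 0x2
opcode:9 @ bit 3 → (0x8abb69e1>>3)&0x1ff = 0x13c
tag:3 @ bit 0 → (0x8abb69e1>>0)&0x7 = 0x1

85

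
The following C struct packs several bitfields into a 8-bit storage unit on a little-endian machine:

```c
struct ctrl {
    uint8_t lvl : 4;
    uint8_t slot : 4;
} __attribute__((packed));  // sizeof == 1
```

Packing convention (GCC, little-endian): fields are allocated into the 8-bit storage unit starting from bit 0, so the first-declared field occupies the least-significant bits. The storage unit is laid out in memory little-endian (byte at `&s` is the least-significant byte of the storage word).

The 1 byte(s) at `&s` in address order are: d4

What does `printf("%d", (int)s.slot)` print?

[0]=0xd4 (little-endian) → word 0xd4
lvl [0+:4] = (word>>0) & 0xf = 4
slot [4+:4] = (word>>4) & 0xf = 13  ←

13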